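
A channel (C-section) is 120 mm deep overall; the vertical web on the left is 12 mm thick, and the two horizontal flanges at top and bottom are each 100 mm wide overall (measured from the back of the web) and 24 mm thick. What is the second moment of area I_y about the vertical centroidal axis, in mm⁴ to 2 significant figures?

I_y ≈ 5.4 × 10⁶ mm⁴

Decompose the section into non-overlapping parts with the origin at the bottom-left of its bounding rectangle.
Web: 12 × 120, A = 1 440 mm², x = 6 mm, Ī = 17 280 mm⁴.
Top flange (beyond web): 88 × 24, A = 2 112 mm², x = 56 mm, Ī = 1 362 944 mm⁴.
Bottom flange (beyond web): 88 × 24, A = 2 112 mm², x = 56 mm, Ī = 1 362 944 mm⁴.
Centroid: x̄ = ΣA·x / ΣA = 43.29 mm.
Transfer each piece to the vertical centroidal axis using Ī + A·d² with d = x − 43.29:
  web: d = -37.29 mm → contributes +2 019 463 mm⁴
  top flange (beyond web): d = 12.71 mm → contributes +1 704 225 mm⁴
  bottom flange (beyond web): d = 12.71 mm → contributes +1 704 225 mm⁴
Total I = 5 427 914 mm⁴.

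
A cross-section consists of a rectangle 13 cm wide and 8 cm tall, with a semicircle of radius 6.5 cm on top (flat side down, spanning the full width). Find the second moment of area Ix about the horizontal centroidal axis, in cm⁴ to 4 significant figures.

Ix ≈ 2601 cm⁴

Split into non-overlapping primitives; take the origin at the lower-left of the bounding box.
Rectangular body: 13 × 8, A = 104 cm², y = 4 cm, Ī = 554.667 cm⁴.
Semicircular cap: semicircle r = 6.5, A = 66.3661 cm², y = 10.7587 cm, Ī = 195.923 cm⁴.
Centroid: ȳ = ΣA·y / ΣA = 6.63285 cm.
Transfer each piece to the horizontal centroidal axis using Ī + A·d² with d = y − 6.63285:
  rectangular body: d = -2.63285 cm → contributes +1275.58 cm⁴
  semicircular cap: d = 4.12584 cm → contributes +1325.64 cm⁴
Total I = 2601.23 cm⁴.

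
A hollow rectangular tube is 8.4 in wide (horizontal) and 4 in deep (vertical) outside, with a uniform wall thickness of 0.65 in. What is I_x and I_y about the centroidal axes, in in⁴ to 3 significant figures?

I_x ≈ 33.2 in⁴, I_y ≈ 117 in⁴

Split into non-overlapping primitives; take the origin at the lower-left of the bounding box.
Outer rectangle: 8.4 × 4, A = 33.6 in², y = 2 in, Ī = 44.8 in⁴.
Inner void (subtracted): 7.1 × 2.7, A = 19.17 in², y = 2 in, Ī = 11.646 in⁴.
By symmetry the centroid is at mid-height, ȳ = 2 in.
All pieces are centred on the centroidal x-axis, so I = ΣĪ (holes subtracted) = 33.154 in⁴.
Repeating about the centroidal y-axis gives I_y = 117.04 in⁴.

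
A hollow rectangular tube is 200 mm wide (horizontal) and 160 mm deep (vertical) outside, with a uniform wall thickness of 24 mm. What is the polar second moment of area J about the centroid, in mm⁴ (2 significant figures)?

Treat the section as a set of non-overlapping primitives; coordinates are from the bounding-box lower-left.
Outer rectangle: 200 × 160, A = 32 000 mm², y = 80 mm, Ī = 68 266 667 mm⁴.
Inner void (subtracted): 152 × 112, A = 17 024 mm², y = 80 mm, Ī = 17 795 755 mm⁴.
By symmetry the centroid is at mid-height, ȳ = 80 mm.
All pieces are centred on the centroidal x-axis, so I = ΣĪ (holes subtracted) = 50 470 912 mm⁴.
Repeating about the centroidal y-axis gives I_y = 73 889 792 mm⁴.
Polar second moment: J = I_x + I_y = 124 360 704 mm⁴.

J ≈ 1.2 × 10⁸ mm⁴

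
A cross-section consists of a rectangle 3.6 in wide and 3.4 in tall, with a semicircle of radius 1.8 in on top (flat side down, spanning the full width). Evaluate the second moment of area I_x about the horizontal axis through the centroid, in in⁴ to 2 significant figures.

Decompose the section into non-overlapping parts with the origin at the bottom-left of its bounding rectangle.
Rectangular body: 3.6 × 3.4, A = 12.24 in², y = 1.7 in, Ī = 11.79 in⁴.
Semicircular cap: semicircle r = 1.8, A = 5.089 in², y = 4.164 in, Ī = 1.152 in⁴.
Centroid: ȳ = ΣA·y / ΣA = 2.424 in.
Transfer each piece to the horizontal axis through the centroid using Ī + A·d² with d = y − 2.424:
  rectangular body: d = -0.7236 in → contributes +18.2 in⁴
  semicircular cap: d = 1.74 in → contributes +16.57 in⁴
Total I = 34.77 in⁴.

I_x ≈ 35 in⁴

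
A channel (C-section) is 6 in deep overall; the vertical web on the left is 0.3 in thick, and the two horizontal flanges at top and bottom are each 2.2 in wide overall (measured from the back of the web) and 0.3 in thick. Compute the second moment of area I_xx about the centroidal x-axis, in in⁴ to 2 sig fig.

I_xx ≈ 15 in⁴

Split into non-overlapping primitives; take the origin at the lower-left of the bounding box.
Web: 0.3 × 6, A = 1.8 in², y = 3 in, Ī = 5.4 in⁴.
Top flange (beyond web): 1.9 × 0.3, A = 0.57 in², y = 5.85 in, Ī = 0.004275 in⁴.
Bottom flange (beyond web): 1.9 × 0.3, A = 0.57 in², y = 0.15 in, Ī = 0.004275 in⁴.
By symmetry the centroid is at mid-height, ȳ = 3 in.
Transfer each piece to the centroidal x-axis using Ī + A·d² with d = y − 3:
  web: d = 0 in → contributes +5.4 in⁴
  top flange (beyond web): d = 2.85 in → contributes +4.634 in⁴
  bottom flange (beyond web): d = -2.85 in → contributes +4.634 in⁴
Total I = 14.67 in⁴.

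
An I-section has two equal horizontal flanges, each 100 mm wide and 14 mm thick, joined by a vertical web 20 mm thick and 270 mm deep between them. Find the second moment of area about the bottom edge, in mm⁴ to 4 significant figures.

Treat the section as a set of non-overlapping primitives; coordinates are from the bounding-box lower-left.
Bottom flange: 100 × 14, A = 1 400 mm², y = 7 mm, Ī = 22866.7 mm⁴.
Web: 20 × 270, A = 5 400 mm², y = 149 mm, Ī = 32 805 000 mm⁴.
Top flange: 100 × 14, A = 1 400 mm², y = 291 mm, Ī = 22866.7 mm⁴.
Transfer each piece to the bottom edge using Ī + A·d² with d = y − 0:
  bottom flange: d = 7 mm → contributes +91466.7 mm⁴
  web: d = 149 mm → contributes +152 690 400 mm⁴
  top flange: d = 291 mm → contributes +118 576 267 mm⁴
Total I = 271 358 133 mm⁴.

I_base ≈ 2.714 × 10⁸ mm⁴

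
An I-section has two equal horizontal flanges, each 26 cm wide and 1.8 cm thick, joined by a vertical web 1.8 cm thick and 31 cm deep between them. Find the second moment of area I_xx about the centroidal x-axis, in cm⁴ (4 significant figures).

I_xx ≈ 2.967 × 10⁴ cm⁴

Treat the section as a set of non-overlapping primitives; coordinates are from the bounding-box lower-left.
Bottom flange: 26 × 1.8, A = 46.8 cm², y = 0.9 cm, Ī = 12.636 cm⁴.
Web: 1.8 × 31, A = 55.8 cm², y = 17.3 cm, Ī = 4468.65 cm⁴.
Top flange: 26 × 1.8, A = 46.8 cm², y = 33.7 cm, Ī = 12.636 cm⁴.
By symmetry the centroid is at mid-height, ȳ = 17.3 cm.
Transfer each piece to the centroidal x-axis using Ī + A·d² with d = y − 17.3:
  bottom flange: d = -16.4 cm → contributes +12 600 cm⁴
  web: d = 0 cm → contributes +4468.65 cm⁴
  top flange: d = 16.4 cm → contributes +12 600 cm⁴
Total I = 29668.6 cm⁴.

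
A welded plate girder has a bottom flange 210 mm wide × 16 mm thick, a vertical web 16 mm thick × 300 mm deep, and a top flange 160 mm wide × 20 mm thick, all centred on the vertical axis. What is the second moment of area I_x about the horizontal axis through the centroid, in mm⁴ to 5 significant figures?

Treat the section as a set of non-overlapping primitives; coordinates are from the bounding-box lower-left.
Bottom plate: 210 × 16, A = 3 360 mm², y = 8 mm, Ī = 71 680 mm⁴.
Web plate: 16 × 300, A = 4 800 mm², y = 166 mm, Ī = 36 000 000 mm⁴.
Top plate: 160 × 20, A = 3 200 mm², y = 326 mm, Ī = 106666.7 mm⁴.
Centroid: ȳ = ΣA·y / ΣA = 164.338 mm.
Transfer each piece to the horizontal axis through the centroid using Ī + A·d² with d = y − 164.338:
  bottom plate: d = -156.338 mm → contributes +82 195 386 mm⁴
  web plate: d = 1.661972 mm → contributes +36 013 258 mm⁴
  top plate: d = 161.662 mm → contributes +83 737 365 mm⁴
Total I = 201 946 009 mm⁴.

I_x ≈ 2.0195 × 10⁸ mm⁴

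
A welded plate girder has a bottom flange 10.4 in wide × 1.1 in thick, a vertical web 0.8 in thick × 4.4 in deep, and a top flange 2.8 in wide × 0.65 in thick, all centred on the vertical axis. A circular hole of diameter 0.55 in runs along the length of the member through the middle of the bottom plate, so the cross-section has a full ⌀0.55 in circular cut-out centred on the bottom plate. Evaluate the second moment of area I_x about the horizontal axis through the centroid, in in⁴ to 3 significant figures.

Decompose the section into non-overlapping parts with the origin at the bottom-left of its bounding rectangle.
Bottom plate: 10.4 × 1.1, A = 11.44 in², y = 0.55 in, Ī = 1.1535 in⁴.
Web plate: 0.8 × 4.4, A = 3.52 in², y = 3.3 in, Ī = 5.6789 in⁴.
Top plate: 2.8 × 0.65, A = 1.82 in², y = 5.825 in, Ī = 0.064079 in⁴.
Hole (subtracted): ⌀0.55, A = 0.23758 in², y = 0.55 in, Ī = 0.0044918 in⁴.
Centroid: ȳ = ΣA·y / ΣA = 1.7155 in.
Transfer each piece to the horizontal axis through the centroid using Ī + A·d² with d = y − 1.7155:
  bottom plate: d = -1.1655 in → contributes +16.694 in⁴
  web plate: d = 1.5845 in → contributes +14.516 in⁴
  top plate: d = 4.1095 in → contributes +30.8 in⁴
  hole: d = -1.1655 in → contributes −0.32723 in⁴
Total I = 61.683 in⁴.

I_x ≈ 61.7 in⁴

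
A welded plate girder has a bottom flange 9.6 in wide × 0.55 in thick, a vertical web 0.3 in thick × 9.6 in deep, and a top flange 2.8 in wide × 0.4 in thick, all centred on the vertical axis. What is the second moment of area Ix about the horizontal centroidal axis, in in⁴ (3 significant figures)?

Split into non-overlapping primitives; take the origin at the lower-left of the bounding box.
Bottom plate: 9.6 × 0.55, A = 5.28 in², y = 0.275 in, Ī = 0.1331 in⁴.
Web plate: 0.3 × 9.6, A = 2.88 in², y = 5.35 in, Ī = 22.118 in⁴.
Top plate: 2.8 × 0.4, A = 1.12 in², y = 10.35 in, Ī = 0.014933 in⁴.
Centroid: ȳ = ΣA·y / ΣA = 3.0659 in.
Transfer each piece to the horizontal centroidal axis using Ī + A·d² with d = y − 3.0659:
  bottom plate: d = -2.7909 in → contributes +41.261 in⁴
  web plate: d = 2.2841 in → contributes +37.143 in⁴
  top plate: d = 7.2841 in → contributes +59.439 in⁴
Total I = 137.84 in⁴.

Ix ≈ 138 in⁴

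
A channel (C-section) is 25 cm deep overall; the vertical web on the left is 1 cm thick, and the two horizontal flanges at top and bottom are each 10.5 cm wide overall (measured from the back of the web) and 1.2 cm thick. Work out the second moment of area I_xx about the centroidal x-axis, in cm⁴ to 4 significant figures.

Break the section into simple shapes (no overlaps), measuring from the bottom-left corner of the bounding box.
Web: 1 × 25, A = 25 cm², y = 12.5 cm, Ī = 1302.08 cm⁴.
Top flange (beyond web): 9.5 × 1.2, A = 11.4 cm², y = 24.4 cm, Ī = 1.368 cm⁴.
Bottom flange (beyond web): 9.5 × 1.2, A = 11.4 cm², y = 0.6 cm, Ī = 1.368 cm⁴.
By symmetry the centroid is at mid-height, ȳ = 12.5 cm.
Transfer each piece to the centroidal x-axis using Ī + A·d² with d = y − 12.5:
  web: d = 0 cm → contributes +1302.08 cm⁴
  top flange (beyond web): d = 11.9 cm → contributes +1615.72 cm⁴
  bottom flange (beyond web): d = -11.9 cm → contributes +1615.72 cm⁴
Total I = 4533.53 cm⁴.

I_xx ≈ 4534 cm⁴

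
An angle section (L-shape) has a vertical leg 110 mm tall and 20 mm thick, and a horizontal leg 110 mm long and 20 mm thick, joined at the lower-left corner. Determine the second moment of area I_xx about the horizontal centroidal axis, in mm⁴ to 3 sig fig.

I_xx ≈ 4.28 × 10⁶ mm⁴

Decompose the section into non-overlapping parts with the origin at the bottom-left of its bounding rectangle.
Vertical leg: 20 × 110, A = 2 200 mm², y = 55 mm, Ī = 2 218 333 mm⁴.
Horizontal leg (remainder): 90 × 20, A = 1 800 mm², y = 10 mm, Ī = 60 000 mm⁴.
Centroid: ȳ = ΣA·y / ΣA = 34.75 mm.
Transfer each piece to the horizontal centroidal axis using Ī + A·d² with d = y − 34.75:
  vertical leg: d = 20.25 mm → contributes +3 120 471 mm⁴
  horizontal leg (remainder): d = -24.75 mm → contributes +1 162 613 mm⁴
Total I = 4 283 083 mm⁴.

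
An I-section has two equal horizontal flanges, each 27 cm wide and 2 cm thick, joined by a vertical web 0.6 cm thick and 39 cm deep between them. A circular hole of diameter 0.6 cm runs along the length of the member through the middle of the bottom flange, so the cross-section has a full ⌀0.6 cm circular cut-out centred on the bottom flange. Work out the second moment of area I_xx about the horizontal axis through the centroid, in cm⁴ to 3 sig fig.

Treat the section as a set of non-overlapping primitives; coordinates are from the bounding-box lower-left.
Bottom flange: 27 × 2, A = 54 cm², y = 1 cm, Ī = 18 cm⁴.
Web: 0.6 × 39, A = 23.4 cm², y = 21.5 cm, Ī = 2 966 cm⁴.
Top flange: 27 × 2, A = 54 cm², y = 42 cm, Ī = 18 cm⁴.
Hole (subtracted): ⌀0.6, A = 0.28274 cm², y = 1 cm, Ī = 0.0063617 cm⁴.
Centroid: ȳ = ΣA·y / ΣA = 21.544 cm.
Transfer each piece to the horizontal axis through the centroid using Ī + A·d² with d = y − 21.544:
  bottom flange: d = -20.544 cm → contributes +22 809 cm⁴
  web: d = -0.044207 cm → contributes +2 966 cm⁴
  top flange: d = 20.456 cm → contributes +22 614 cm⁴
  hole: d = -20.544 cm → contributes −119.34 cm⁴
Total I = 48 270 cm⁴.

I_xx ≈ 4.83 × 10⁴ cm⁴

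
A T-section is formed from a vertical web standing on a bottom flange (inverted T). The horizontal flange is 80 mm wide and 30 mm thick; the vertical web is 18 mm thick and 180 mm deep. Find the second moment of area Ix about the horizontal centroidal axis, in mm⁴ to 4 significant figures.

Treat the section as a set of non-overlapping primitives; coordinates are from the bounding-box lower-left.
Flange: 80 × 30, A = 2 400 mm², y = 15 mm, Ī = 180 000 mm⁴.
Web: 18 × 180, A = 3 240 mm², y = 120 mm, Ī = 8 748 000 mm⁴.
Centroid: ȳ = ΣA·y / ΣA = 75.3191 mm.
Transfer each piece to the horizontal centroidal axis using Ī + A·d² with d = y − 75.3191:
  flange: d = -60.3191 mm → contributes +8 912 159 mm⁴
  web: d = 44.6809 mm → contributes +15 216 266 mm⁴
Total I = 24 128 426 mm⁴.

Ix ≈ 2.413 × 10⁷ mm⁴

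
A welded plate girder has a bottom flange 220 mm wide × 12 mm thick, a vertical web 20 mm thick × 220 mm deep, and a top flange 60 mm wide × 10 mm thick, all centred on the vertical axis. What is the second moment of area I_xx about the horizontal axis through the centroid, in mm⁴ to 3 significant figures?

I_xx ≈ 5.39 × 10⁷ mm⁴

Treat the section as a set of non-overlapping primitives; coordinates are from the bounding-box lower-left.
Bottom plate: 220 × 12, A = 2 640 mm², y = 6 mm, Ī = 31 680 mm⁴.
Web plate: 20 × 220, A = 4 400 mm², y = 122 mm, Ī = 17 746 667 mm⁴.
Top plate: 60 × 10, A = 600 mm², y = 237 mm, Ī = 5 000 mm⁴.
Centroid: ȳ = ΣA·y / ΣA = 90.948 mm.
Transfer each piece to the horizontal axis through the centroid using Ī + A·d² with d = y − 90.948:
  bottom plate: d = -84.948 mm → contributes +19 082 190 mm⁴
  web plate: d = 31.052 mm → contributes +21 989 361 mm⁴
  top plate: d = 146.05 mm → contributes +12 803 774 mm⁴
Total I = 53 875 326 mm⁴.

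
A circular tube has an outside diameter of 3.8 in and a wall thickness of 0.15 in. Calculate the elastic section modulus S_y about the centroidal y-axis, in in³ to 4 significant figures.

Treat the section as a set of non-overlapping primitives; coordinates are from the bounding-box lower-left.
Outer circle: ⌀3.8, A = 11.3411 in², x = 1.9 in, Ī = 10.2354 in⁴.
Bore (subtracted): ⌀3.5, A = 9.62113 in², x = 1.9 in, Ī = 7.36618 in⁴.
By symmetry the centroid is at mid-width, x̄ = 1.9 in.
All pieces are centred on the centroidal y-axis, so I = ΣĪ (holes subtracted) = 2.86921 in⁴.
Extreme fibre distance c = 1.9 in; S = I/c = 1.51011 in³.

S_y ≈ 1.510 in³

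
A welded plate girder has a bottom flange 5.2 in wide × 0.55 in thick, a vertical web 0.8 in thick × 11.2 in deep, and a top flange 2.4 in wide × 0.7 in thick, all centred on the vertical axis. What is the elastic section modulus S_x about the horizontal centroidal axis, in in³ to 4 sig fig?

S_x ≈ 36.53 in³

Decompose the section into non-overlapping parts with the origin at the bottom-left of its bounding rectangle.
Bottom plate: 5.2 × 0.55, A = 2.86 in², y = 0.275 in, Ī = 0.0720958 in⁴.
Web plate: 0.8 × 11.2, A = 8.96 in², y = 6.15 in, Ī = 93.6619 in⁴.
Top plate: 2.4 × 0.7, A = 1.68 in², y = 12.1 in, Ī = 0.0686 in⁴.
Centroid: ȳ = ΣA·y / ΣA = 5.64581 in.
Transfer each piece to the horizontal centroidal axis using Ī + A·d² with d = y − 5.64581:
  bottom plate: d = -5.37081 in → contributes +82.5707 in⁴
  web plate: d = 0.504185 in → contributes +95.9395 in⁴
  top plate: d = 6.45419 in → contributes +70.0515 in⁴
Total I = 248.562 in⁴.
Extreme fibre distance c = 6.80419 in; S = I/c = 36.5307 in³.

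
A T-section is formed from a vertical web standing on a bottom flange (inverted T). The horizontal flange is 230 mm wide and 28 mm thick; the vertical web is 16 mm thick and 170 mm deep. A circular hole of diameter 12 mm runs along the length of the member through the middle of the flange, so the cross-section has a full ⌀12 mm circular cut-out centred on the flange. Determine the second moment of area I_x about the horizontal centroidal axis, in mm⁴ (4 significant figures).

I_x ≈ 2.561 × 10⁷ mm⁴

Decompose the section into non-overlapping parts with the origin at the bottom-left of its bounding rectangle.
Flange: 230 × 28, A = 6 440 mm², y = 14 mm, Ī = 420 747 mm⁴.
Web: 16 × 170, A = 2 720 mm², y = 113 mm, Ī = 6 550 667 mm⁴.
Hole (subtracted): ⌀12, A = 113.097 mm², y = 14 mm, Ī = 1017.88 mm⁴.
Centroid: ȳ = ΣA·y / ΣA = 43.7649 mm.
Transfer each piece to the horizontal centroidal axis using Ī + A·d² with d = y − 43.7649:
  flange: d = -29.7649 mm → contributes +6 126 253 mm⁴
  web: d = 69.2351 mm → contributes +19 588 991 mm⁴
  hole: d = -29.7649 mm → contributes −101 216 mm⁴
Total I = 25 614 028 mm⁴.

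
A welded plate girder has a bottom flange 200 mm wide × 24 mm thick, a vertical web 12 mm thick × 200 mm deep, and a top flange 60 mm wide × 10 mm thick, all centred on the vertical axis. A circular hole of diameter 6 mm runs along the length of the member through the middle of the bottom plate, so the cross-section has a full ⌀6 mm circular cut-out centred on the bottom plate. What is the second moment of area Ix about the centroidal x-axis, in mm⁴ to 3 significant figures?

Treat the section as a set of non-overlapping primitives; coordinates are from the bounding-box lower-left.
Bottom plate: 200 × 24, A = 4 800 mm², y = 12 mm, Ī = 230 400 mm⁴.
Web plate: 12 × 200, A = 2 400 mm², y = 124 mm, Ī = 8 000 000 mm⁴.
Top plate: 60 × 10, A = 600 mm², y = 229 mm, Ī = 5 000 mm⁴.
Hole (subtracted): ⌀6, A = 28.274 mm², y = 12 mm, Ī = 63.617 mm⁴.
Centroid: ȳ = ΣA·y / ΣA = 63.34 mm.
Transfer each piece to the centroidal x-axis using Ī + A·d² with d = y − 63.34:
  bottom plate: d = -51.34 mm → contributes +12 882 194 mm⁴
  web plate: d = 60.66 mm → contributes +16 831 140 mm⁴
  top plate: d = 165.66 mm → contributes +16 470 951 mm⁴
  hole: d = -51.34 mm → contributes −74 589 mm⁴
Total I = 46 109 697 mm⁴.

Ix ≈ 4.61 × 10⁷ mm⁴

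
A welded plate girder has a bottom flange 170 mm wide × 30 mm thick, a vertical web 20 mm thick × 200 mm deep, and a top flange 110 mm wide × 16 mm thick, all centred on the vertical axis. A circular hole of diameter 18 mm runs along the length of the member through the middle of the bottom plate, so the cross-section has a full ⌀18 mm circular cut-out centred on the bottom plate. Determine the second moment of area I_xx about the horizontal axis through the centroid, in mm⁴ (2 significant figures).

I_xx ≈ 8.6 × 10⁷ mm⁴

Treat the section as a set of non-overlapping primitives; coordinates are from the bounding-box lower-left.
Bottom plate: 170 × 30, A = 5 100 mm², y = 15 mm, Ī = 382 500 mm⁴.
Web plate: 20 × 200, A = 4 000 mm², y = 130 mm, Ī = 13 333 333 mm⁴.
Top plate: 110 × 16, A = 1 760 mm², y = 238 mm, Ī = 37 547 mm⁴.
Hole (subtracted): ⌀18, A = 254.5 mm², y = 15 mm, Ī = 5 153 mm⁴.
Centroid: ȳ = ΣA·y / ΣA = 95.38 mm.
Transfer each piece to the horizontal axis through the centroid using Ī + A·d² with d = y − 95.38:
  bottom plate: d = -80.38 mm → contributes +33 333 890 mm⁴
  web plate: d = 34.62 mm → contributes +18 127 317 mm⁴
  top plate: d = 142.6 mm → contributes +35 836 413 mm⁴
  hole: d = -80.38 mm → contributes −1 649 292 mm⁴
Total I = 85 648 328 mm⁴.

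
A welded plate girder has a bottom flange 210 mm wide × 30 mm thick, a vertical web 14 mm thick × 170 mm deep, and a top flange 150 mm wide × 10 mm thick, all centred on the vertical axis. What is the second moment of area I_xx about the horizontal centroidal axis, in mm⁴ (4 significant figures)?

Break the section into simple shapes (no overlaps), measuring from the bottom-left corner of the bounding box.
Bottom plate: 210 × 30, A = 6 300 mm², y = 15 mm, Ī = 472 500 mm⁴.
Web plate: 14 × 170, A = 2 380 mm², y = 115 mm, Ī = 5 731 833 mm⁴.
Top plate: 150 × 10, A = 1 500 mm², y = 205 mm, Ī = 12 500 mm⁴.
Centroid: ȳ = ΣA·y / ΣA = 66.3752 mm.
Transfer each piece to the horizontal centroidal axis using Ī + A·d² with d = y − 66.3752:
  bottom plate: d = -51.3752 mm → contributes +17 100 820 mm⁴
  web plate: d = 48.6248 mm → contributes +11 359 026 mm⁴
  top plate: d = 138.625 mm → contributes +28 837 734 mm⁴
Total I = 57 297 580 mm⁴.

I_xx ≈ 5.730 × 10⁷ mm⁴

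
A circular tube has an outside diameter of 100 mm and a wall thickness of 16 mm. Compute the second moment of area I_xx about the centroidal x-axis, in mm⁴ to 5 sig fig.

I_xx ≈ 3.8592 × 10⁶ mm⁴

Split into non-overlapping primitives; take the origin at the lower-left of the bounding box.
Outer circle: ⌀100, A = 7853.982 mm², y = 50 mm, Ī = 4 908 739 mm⁴.
Bore (subtracted): ⌀68, A = 3631.681 mm², y = 50 mm, Ī = 1 049 556 mm⁴.
By symmetry the centroid is at mid-height, ȳ = 50 mm.
All pieces are centred on the centroidal x-axis, so I = ΣĪ (holes subtracted) = 3 859 183 mm⁴.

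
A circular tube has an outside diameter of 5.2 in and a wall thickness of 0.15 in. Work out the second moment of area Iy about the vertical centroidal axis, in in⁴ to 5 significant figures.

Iy ≈ 7.5929 in⁴

Treat the section as a set of non-overlapping primitives; coordinates are from the bounding-box lower-left.
Outer circle: ⌀5.2, A = 21.23717 in², x = 2.6 in, Ī = 35.89081 in⁴.
Bore (subtracted): ⌀4.9, A = 18.85741 in², x = 2.6 in, Ī = 28.2979 in⁴.
By symmetry the centroid is at mid-width, x̄ = 2.6 in.
All pieces are centred on the vertical centroidal axis, so I = ΣĪ (holes subtracted) = 7.59291 in⁴.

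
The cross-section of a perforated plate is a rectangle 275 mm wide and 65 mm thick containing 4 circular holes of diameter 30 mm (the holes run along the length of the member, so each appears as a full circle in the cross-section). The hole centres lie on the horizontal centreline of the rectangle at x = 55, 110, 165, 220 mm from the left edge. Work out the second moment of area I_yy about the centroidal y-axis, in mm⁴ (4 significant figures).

Split into non-overlapping primitives; take the origin at the lower-left of the bounding box.
Plate: 275 × 65, A = 17 875 mm², x = 137.5 mm, Ī = 112 649 740 mm⁴.
Hole 1 (subtracted): ⌀30, A = 706.858 mm², x = 55 mm, Ī = 39760.8 mm⁴.
Hole 2 (subtracted): ⌀30, A = 706.858 mm², x = 110 mm, Ī = 39760.8 mm⁴.
Hole 3 (subtracted): ⌀30, A = 706.858 mm², x = 165 mm, Ī = 39760.8 mm⁴.
Hole 4 (subtracted): ⌀30, A = 706.858 mm², x = 220 mm, Ī = 39760.8 mm⁴.
By symmetry the centroid is at mid-width, x̄ = 137.5 mm.
Transfer each piece to the centroidal y-axis using Ī + A·d² with d = x − 137.5:
  plate: d = 0 mm → contributes +112 649 740 mm⁴
  hole 1: d = -82.5 mm → contributes −4 850 815 mm⁴
  hole 2: d = -27.5 mm → contributes −574 322 mm⁴
  hole 3: d = 27.5 mm → contributes −574 322 mm⁴
  hole 4: d = 82.5 mm → contributes −4 850 815 mm⁴
Total I = 101 799 464 mm⁴.

I_yy ≈ 1.018 × 10⁸ mm⁴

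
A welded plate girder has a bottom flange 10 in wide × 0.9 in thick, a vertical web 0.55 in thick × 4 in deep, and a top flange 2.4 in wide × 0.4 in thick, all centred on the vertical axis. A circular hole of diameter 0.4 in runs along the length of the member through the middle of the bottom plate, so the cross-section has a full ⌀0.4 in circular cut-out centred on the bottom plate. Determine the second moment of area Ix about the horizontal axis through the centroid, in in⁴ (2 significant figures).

Decompose the section into non-overlapping parts with the origin at the bottom-left of its bounding rectangle.
Bottom plate: 10 × 0.9, A = 9 in², y = 0.45 in, Ī = 0.6075 in⁴.
Web plate: 0.55 × 4, A = 2.2 in², y = 2.9 in, Ī = 2.933 in⁴.
Top plate: 2.4 × 0.4, A = 0.96 in², y = 5.1 in, Ī = 0.0128 in⁴.
Hole (subtracted): ⌀0.4, A = 0.1257 in², y = 0.45 in, Ī = 0.001257 in⁴.
Centroid: ȳ = ΣA·y / ΣA = 1.269 in.
Transfer each piece to the horizontal axis through the centroid using Ī + A·d² with d = y − 1.269:
  bottom plate: d = -0.8188 in → contributes +6.642 in⁴
  web plate: d = 1.631 in → contributes +8.787 in⁴
  top plate: d = 3.831 in → contributes +14.1 in⁴
  hole: d = -0.8188 in → contributes −0.08551 in⁴
Total I = 29.45 in⁴.

Ix ≈ 29 in⁴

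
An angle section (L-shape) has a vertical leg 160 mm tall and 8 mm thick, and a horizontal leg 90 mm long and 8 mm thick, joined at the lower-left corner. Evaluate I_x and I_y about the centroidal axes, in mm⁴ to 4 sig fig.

Decompose the section into non-overlapping parts with the origin at the bottom-left of its bounding rectangle.
Vertical leg: 8 × 160, A = 1 280 mm², y = 80 mm, Ī = 2 730 667 mm⁴.
Horizontal leg (remainder): 82 × 8, A = 656 mm², y = 4 mm, Ī = 3498.67 mm⁴.
Centroid: ȳ = ΣA·y / ΣA = 54.2479 mm.
Transfer each piece to the centroidal x-axis using Ī + A·d² with d = y − 54.2479:
  vertical leg: d = 25.7521 mm → contributes +3 579 523 mm⁴
  horizontal leg (remainder): d = -50.2479 mm → contributes +1 659 803 mm⁴
Total I = 5 239 326 mm⁴.
For the y-axis: x̄ = 19.2479 mm.
Repeating about the centroidal y-axis gives I_y = 1 252 686 mm⁴.

I_x ≈ 5.239 × 10⁶ mm⁴, I_y ≈ 1.253 × 10⁶ mm⁴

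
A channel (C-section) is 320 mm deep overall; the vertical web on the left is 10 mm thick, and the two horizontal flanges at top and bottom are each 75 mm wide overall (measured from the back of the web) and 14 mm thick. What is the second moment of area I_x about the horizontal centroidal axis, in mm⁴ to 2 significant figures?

I_x ≈ 7.0 × 10⁷ mm⁴

Treat the section as a set of non-overlapping primitives; coordinates are from the bounding-box lower-left.
Web: 10 × 320, A = 3 200 mm², y = 160 mm, Ī = 27 306 667 mm⁴.
Top flange (beyond web): 65 × 14, A = 910 mm², y = 313 mm, Ī = 14 863 mm⁴.
Bottom flange (beyond web): 65 × 14, A = 910 mm², y = 7 mm, Ī = 14 863 mm⁴.
By symmetry the centroid is at mid-height, ȳ = 160 mm.
Transfer each piece to the horizontal centroidal axis using Ī + A·d² with d = y − 160:
  web: d = 0 mm → contributes +27 306 667 mm⁴
  top flange (beyond web): d = 153 mm → contributes +21 317 053 mm⁴
  bottom flange (beyond web): d = -153 mm → contributes +21 317 053 mm⁴
Total I = 69 940 773 mm⁴.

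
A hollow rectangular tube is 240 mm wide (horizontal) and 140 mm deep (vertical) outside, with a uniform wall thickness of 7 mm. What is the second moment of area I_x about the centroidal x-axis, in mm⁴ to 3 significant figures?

Split into non-overlapping primitives; take the origin at the lower-left of the bounding box.
Outer rectangle: 240 × 140, A = 33 600 mm², y = 70 mm, Ī = 54 880 000 mm⁴.
Inner void (subtracted): 226 × 126, A = 28 476 mm², y = 70 mm, Ī = 37 673 748 mm⁴.
By symmetry the centroid is at mid-height, ȳ = 70 mm.
All pieces are centred on the centroidal x-axis, so I = ΣĪ (holes subtracted) = 17 206 252 mm⁴.

I_x ≈ 1.72 × 10⁷ mm⁴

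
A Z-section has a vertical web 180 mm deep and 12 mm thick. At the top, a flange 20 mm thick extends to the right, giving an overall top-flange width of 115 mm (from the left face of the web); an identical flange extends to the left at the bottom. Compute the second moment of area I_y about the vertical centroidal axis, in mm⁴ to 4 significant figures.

I_y ≈ 1.729 × 10⁷ mm⁴

Decompose the section into non-overlapping parts with the origin at the bottom-left of its bounding rectangle.
Web: 12 × 180, A = 2 160 mm², x = 109 mm, Ī = 25 920 mm⁴.
Top flange (beyond web): 103 × 20, A = 2 060 mm², x = 166.5 mm, Ī = 1 821 212 mm⁴.
Bottom flange (beyond web): 103 × 20, A = 2 060 mm², x = 51.5 mm, Ī = 1 821 212 mm⁴.
Centroid: x̄ = ΣA·x / ΣA = 109 mm.
Transfer each piece to the vertical centroidal axis using Ī + A·d² with d = x − 109:
  web: d = 0 mm → contributes +25 920 mm⁴
  top flange (beyond web): d = 57.5 mm → contributes +8 632 087 mm⁴
  bottom flange (beyond web): d = -57.5 mm → contributes +8 632 087 mm⁴
Total I = 17 290 093 mm⁴.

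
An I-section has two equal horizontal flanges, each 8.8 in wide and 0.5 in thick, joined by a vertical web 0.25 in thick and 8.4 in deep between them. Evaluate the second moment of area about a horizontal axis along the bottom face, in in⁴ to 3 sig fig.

I_base ≈ 428 in⁴

Decompose the section into non-overlapping parts with the origin at the bottom-left of its bounding rectangle.
Bottom flange: 8.8 × 0.5, A = 4.4 in², y = 0.25 in, Ī = 0.091667 in⁴.
Web: 0.25 × 8.4, A = 2.1 in², y = 4.7 in, Ī = 12.348 in⁴.
Top flange: 8.8 × 0.5, A = 4.4 in², y = 9.15 in, Ī = 0.091667 in⁴.
Transfer each piece to the base of the section using Ī + A·d² with d = y − 0:
  bottom flange: d = 0.25 in → contributes +0.36667 in⁴
  web: d = 4.7 in → contributes +58.737 in⁴
  top flange: d = 9.15 in → contributes +368.47 in⁴
Total I = 427.57 in⁴.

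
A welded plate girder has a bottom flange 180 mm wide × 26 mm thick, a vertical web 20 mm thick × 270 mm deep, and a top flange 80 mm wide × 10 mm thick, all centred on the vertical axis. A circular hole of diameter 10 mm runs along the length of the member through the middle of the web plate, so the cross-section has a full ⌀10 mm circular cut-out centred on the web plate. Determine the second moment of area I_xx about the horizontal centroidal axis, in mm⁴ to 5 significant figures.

Split into non-overlapping primitives; take the origin at the lower-left of the bounding box.
Bottom plate: 180 × 26, A = 4 680 mm², y = 13 mm, Ī = 263 640 mm⁴.
Web plate: 20 × 270, A = 5 400 mm², y = 161 mm, Ī = 32 805 000 mm⁴.
Top plate: 80 × 10, A = 800 mm², y = 301 mm, Ī = 6666.667 mm⁴.
Hole (subtracted): ⌀10, A = 78.53982 mm², y = 161 mm, Ī = 490.8739 mm⁴.
Centroid: ȳ = ΣA·y / ΣA = 107.2443 mm.
Transfer each piece to the horizontal centroidal axis using Ī + A·d² with d = y − 107.2443:
  bottom plate: d = -94.2443 mm → contributes +41 831 349 mm⁴
  web plate: d = 53.7557 mm → contributes +48 409 244 mm⁴
  top plate: d = 193.7557 mm → contributes +30 039 682 mm⁴
  hole: d = 53.7557 mm → contributes −227445.4 mm⁴
Total I = 120 052 829 mm⁴.

I_xx ≈ 1.2005 × 10⁸ mm⁴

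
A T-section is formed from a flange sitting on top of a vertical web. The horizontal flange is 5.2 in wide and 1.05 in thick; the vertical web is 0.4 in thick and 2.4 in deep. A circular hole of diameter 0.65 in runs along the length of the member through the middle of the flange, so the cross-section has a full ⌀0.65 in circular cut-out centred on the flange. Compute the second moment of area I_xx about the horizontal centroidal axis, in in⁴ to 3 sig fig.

Decompose the section into non-overlapping parts with the origin at the bottom-left of its bounding rectangle.
Flange: 5.2 × 1.05, A = 5.46 in², y = 2.925 in, Ī = 0.50164 in⁴.
Web: 0.4 × 2.4, A = 0.96 in², y = 1.2 in, Ī = 0.4608 in⁴.
Hole (subtracted): ⌀0.65, A = 0.33183 in², y = 2.925 in, Ī = 0.0087624 in⁴.
Centroid: ȳ = ΣA·y / ΣA = 2.653 in.
Transfer each piece to the horizontal centroidal axis using Ī + A·d² with d = y − 2.653:
  flange: d = 0.272 in → contributes +0.9056 in⁴
  web: d = -1.453 in → contributes +2.4876 in⁴
  hole: d = 0.272 in → contributes −0.033313 in⁴
Total I = 3.3598 in⁴.

I_xx ≈ 3.36 in⁴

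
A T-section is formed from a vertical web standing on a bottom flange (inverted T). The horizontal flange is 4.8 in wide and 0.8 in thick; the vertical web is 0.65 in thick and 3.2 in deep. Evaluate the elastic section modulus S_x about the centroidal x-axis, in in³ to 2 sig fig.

S_x ≈ 2.5 in³

Decompose the section into non-overlapping parts with the origin at the bottom-left of its bounding rectangle.
Flange: 4.8 × 0.8, A = 3.84 in², y = 0.4 in, Ī = 0.2048 in⁴.
Web: 0.65 × 3.2, A = 2.08 in², y = 2.4 in, Ī = 1.775 in⁴.
Centroid: ȳ = ΣA·y / ΣA = 1.103 in.
Transfer each piece to the centroidal x-axis using Ī + A·d² with d = y − 1.103:
  flange: d = -0.7027 in → contributes +2.101 in⁴
  web: d = 1.297 in → contributes +5.276 in⁴
Total I = 7.376 in⁴.
Extreme fibre distance c = 2.897 in; S = I/c = 2.546 in³.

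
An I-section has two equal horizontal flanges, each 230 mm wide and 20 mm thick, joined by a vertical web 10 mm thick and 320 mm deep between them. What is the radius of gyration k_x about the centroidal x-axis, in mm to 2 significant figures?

k_x ≈ 150 mm

Treat the section as a set of non-overlapping primitives; coordinates are from the bounding-box lower-left.
Bottom flange: 230 × 20, A = 4 600 mm², y = 10 mm, Ī = 153 333 mm⁴.
Web: 10 × 320, A = 3 200 mm², y = 180 mm, Ī = 27 306 667 mm⁴.
Top flange: 230 × 20, A = 4 600 mm², y = 350 mm, Ī = 153 333 mm⁴.
By symmetry the centroid is at mid-height, ȳ = 180 mm.
Transfer each piece to the centroidal x-axis using Ī + A·d² with d = y − 180:
  bottom flange: d = -170 mm → contributes +133 093 333 mm⁴
  web: d = 0 mm → contributes +27 306 667 mm⁴
  top flange: d = 170 mm → contributes +133 093 333 mm⁴
Total I = 293 493 333 mm⁴.
Radius of gyration: k = √(I/A) = √(293 493 333 / 12 400) = 153.8 mm.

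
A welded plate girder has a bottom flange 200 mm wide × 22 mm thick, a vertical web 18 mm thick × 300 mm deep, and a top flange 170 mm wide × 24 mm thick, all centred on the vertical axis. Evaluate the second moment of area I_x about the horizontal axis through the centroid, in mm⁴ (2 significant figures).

I_x ≈ 2.6 × 10⁸ mm⁴

Break the section into simple shapes (no overlaps), measuring from the bottom-left corner of the bounding box.
Bottom plate: 200 × 22, A = 4 400 mm², y = 11 mm, Ī = 177 467 mm⁴.
Web plate: 18 × 300, A = 5 400 mm², y = 172 mm, Ī = 40 500 000 mm⁴.
Top plate: 170 × 24, A = 4 080 mm², y = 334 mm, Ī = 195 840 mm⁴.
Centroid: ȳ = ΣA·y / ΣA = 168.6 mm.
Transfer each piece to the horizontal axis through the centroid using Ī + A·d² with d = y − 168.6:
  bottom plate: d = -157.6 mm → contributes +109 438 832 mm⁴
  web plate: d = 3.418 mm → contributes +40 563 082 mm⁴
  top plate: d = 165.4 mm → contributes +111 837 169 mm⁴
Total I = 261 839 083 mm⁴.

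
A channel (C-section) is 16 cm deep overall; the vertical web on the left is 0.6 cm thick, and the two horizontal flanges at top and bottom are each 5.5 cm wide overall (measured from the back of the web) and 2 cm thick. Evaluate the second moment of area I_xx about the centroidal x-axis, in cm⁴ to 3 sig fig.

I_xx ≈ 1170 cm⁴

Split into non-overlapping primitives; take the origin at the lower-left of the bounding box.
Web: 0.6 × 16, A = 9.6 cm², y = 8 cm, Ī = 204.8 cm⁴.
Top flange (beyond web): 4.9 × 2, A = 9.8 cm², y = 15 cm, Ī = 3.2667 cm⁴.
Bottom flange (beyond web): 4.9 × 2, A = 9.8 cm², y = 1 cm, Ī = 3.2667 cm⁴.
By symmetry the centroid is at mid-height, ȳ = 8 cm.
Transfer each piece to the centroidal x-axis using Ī + A·d² with d = y − 8:
  web: d = 0 cm → contributes +204.8 cm⁴
  top flange (beyond web): d = 7 cm → contributes +483.47 cm⁴
  bottom flange (beyond web): d = -7 cm → contributes +483.47 cm⁴
Total I = 1171.7 cm⁴.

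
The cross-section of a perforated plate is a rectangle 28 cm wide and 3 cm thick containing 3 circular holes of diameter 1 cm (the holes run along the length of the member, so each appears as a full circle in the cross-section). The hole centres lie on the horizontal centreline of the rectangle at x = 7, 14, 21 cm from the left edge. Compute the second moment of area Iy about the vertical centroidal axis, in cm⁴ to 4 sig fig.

Split into non-overlapping primitives; take the origin at the lower-left of the bounding box.
Plate: 28 × 3, A = 84 cm², x = 14 cm, Ī = 5 488 cm⁴.
Hole 1 (subtracted): ⌀1, A = 0.785398 cm², x = 7 cm, Ī = 0.0490874 cm⁴.
Hole 2 (subtracted): ⌀1, A = 0.785398 cm², x = 14 cm, Ī = 0.0490874 cm⁴.
Hole 3 (subtracted): ⌀1, A = 0.785398 cm², x = 21 cm, Ī = 0.0490874 cm⁴.
By symmetry the centroid is at mid-width, x̄ = 14 cm.
Transfer each piece to the vertical centroidal axis using Ī + A·d² with d = x − 14:
  plate: d = 0 cm → contributes +5 488 cm⁴
  hole 1: d = -7 cm → contributes −38.5336 cm⁴
  hole 2: d = 0 cm → contributes −0.0490874 cm⁴
  hole 3: d = 7 cm → contributes −38.5336 cm⁴
Total I = 5410.88 cm⁴.

Iy ≈ 5411 cm⁴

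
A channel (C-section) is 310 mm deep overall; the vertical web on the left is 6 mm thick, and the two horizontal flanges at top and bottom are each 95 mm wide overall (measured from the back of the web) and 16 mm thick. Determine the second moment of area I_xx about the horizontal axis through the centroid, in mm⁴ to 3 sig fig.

I_xx ≈ 7.65 × 10⁷ mm⁴

Decompose the section into non-overlapping parts with the origin at the bottom-left of its bounding rectangle.
Web: 6 × 310, A = 1 860 mm², y = 155 mm, Ī = 14 895 500 mm⁴.
Top flange (beyond web): 89 × 16, A = 1 424 mm², y = 302 mm, Ī = 30 379 mm⁴.
Bottom flange (beyond web): 89 × 16, A = 1 424 mm², y = 8 mm, Ī = 30 379 mm⁴.
By symmetry the centroid is at mid-height, ȳ = 155 mm.
Transfer each piece to the horizontal axis through the centroid using Ī + A·d² with d = y − 155:
  web: d = 0 mm → contributes +14 895 500 mm⁴
  top flange (beyond web): d = 147 mm → contributes +30 801 595 mm⁴
  bottom flange (beyond web): d = -147 mm → contributes +30 801 595 mm⁴
Total I = 76 498 689 mm⁴.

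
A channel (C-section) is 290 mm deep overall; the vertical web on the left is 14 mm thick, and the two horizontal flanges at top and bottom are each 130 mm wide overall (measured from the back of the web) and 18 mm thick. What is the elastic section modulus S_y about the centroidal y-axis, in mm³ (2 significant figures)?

Decompose the section into non-overlapping parts with the origin at the bottom-left of its bounding rectangle.
Web: 14 × 290, A = 4 060 mm², x = 7 mm, Ī = 66 313 mm⁴.
Top flange (beyond web): 116 × 18, A = 2 088 mm², x = 72 mm, Ī = 2 341 344 mm⁴.
Bottom flange (beyond web): 116 × 18, A = 2 088 mm², x = 72 mm, Ī = 2 341 344 mm⁴.
Centroid: x̄ = ΣA·x / ΣA = 39.96 mm.
Transfer each piece to the centroidal y-axis using Ī + A·d² with d = x − 39.96:
  web: d = -32.96 mm → contributes +4 476 338 mm⁴
  top flange (beyond web): d = 32.04 mm → contributes +4 485 106 mm⁴
  bottom flange (beyond web): d = 32.04 mm → contributes +4 485 106 mm⁴
Total I = 13 446 551 mm⁴.
Extreme fibre distance c = 90.04 mm; S = I/c = 149 336 mm³.

S_y ≈ 1.5 × 10⁵ mm³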